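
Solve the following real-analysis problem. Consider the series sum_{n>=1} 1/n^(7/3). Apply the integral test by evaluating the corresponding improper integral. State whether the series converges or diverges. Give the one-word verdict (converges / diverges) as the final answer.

Let f(x) = x^(-7/3). Then f is positive, continuous, and decreasing on [1, infinity), so the integral test applies.
Compute the improper integral int_{1}^infinity f(x) dx:
  antiderivative F(x) = -3/(4*x^(4/3)).
  As x -> infinity, F(x) -> 0 (since p = 7/3 > 1).
  So int = F(infinity) - F(1) = 0 - (-3/4) = 3/4.
  Finite, so by the integral test, the series converges.

converges


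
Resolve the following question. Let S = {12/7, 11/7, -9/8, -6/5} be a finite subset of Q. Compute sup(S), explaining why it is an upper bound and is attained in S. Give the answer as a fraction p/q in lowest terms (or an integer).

S is finite, so sup(S) = max(S).
Sorted decreasing:
12/7, 11/7, -9/8, -6/5
The extremum is 12/7.
For every x in S, x <= 12/7. And 12/7 is in S, so it is attained.
Therefore sup(S) = 12/7.

12/7


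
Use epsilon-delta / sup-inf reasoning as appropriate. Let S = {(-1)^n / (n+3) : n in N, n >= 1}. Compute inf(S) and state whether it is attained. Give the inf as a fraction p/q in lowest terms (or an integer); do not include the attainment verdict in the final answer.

Analysis:
- Values: -1/4, 1/5, -1/6, 1/7, -1/8, ...
- Positive terms (even n): 1/(2+3), 1/(4+3), ... decreasing -> max = 1/5 (n=2).
- Negative terms (odd n): -1/(1+3), -1/(3+3), ... increasing -> min = -1/4 (n=1).
- So sup = 1/5 (attained at n=2); inf = -1/4 (attained at n=1).
Conclusion: inf(S) = -1/4, attained in S.

-1/4


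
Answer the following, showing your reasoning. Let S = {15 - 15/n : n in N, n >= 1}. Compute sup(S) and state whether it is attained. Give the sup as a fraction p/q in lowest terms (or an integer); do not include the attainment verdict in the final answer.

Analysis:
- Values: 0, 15/2, 10, 45/4, ... strictly increasing.
- Minimum is 0 (n=1); inf = 0 (attained).
- 15 - 15/n -> 15 from below; sup = 15, not attained.
Conclusion: sup(S) = 15, not attained in S.

15


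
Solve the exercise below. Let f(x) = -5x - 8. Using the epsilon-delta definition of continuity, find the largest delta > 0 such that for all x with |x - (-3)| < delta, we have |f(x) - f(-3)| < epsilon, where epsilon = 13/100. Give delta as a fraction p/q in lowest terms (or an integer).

We compute f(-3) = -5*(-3) - 8 = 7.
|f(x) - f(-3)| = |-5x - 8 - (7)| = |-5(x - (-3))| = 5|x - (-3)|.
We need 5|x - (-3)| < 13/100, i.e. |x - (-3)| < 13/100 / 5 = 13/500.
So any delta <= 13/500 works. Conversely, if delta > 13/500, then x = -3 + 13/500 satisfies |x - (-3)| = 13/500 < delta but |f(x) - f(-3)| = 5 * 13/500 = 13/100, which is not < 13/100; so no larger delta works.
Hence the largest such delta is 13/500.

13/500


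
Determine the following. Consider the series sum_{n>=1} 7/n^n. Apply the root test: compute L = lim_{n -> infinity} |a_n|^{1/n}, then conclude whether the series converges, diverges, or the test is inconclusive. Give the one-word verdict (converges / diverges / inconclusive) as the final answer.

Let a_n denote the general term. Form |a_n|^(1/n) and simplify:
|a_n|^(1/n) = 7^(1/n)/n
Take the limit as n -> infinity: L = 0.
Since L = 0 < 1, the root test implies convergence.

converges


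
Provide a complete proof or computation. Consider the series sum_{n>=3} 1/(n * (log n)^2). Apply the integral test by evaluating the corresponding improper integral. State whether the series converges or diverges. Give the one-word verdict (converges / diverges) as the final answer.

Let f(x) = 1/(x*log(x)^2). Then f is positive, continuous, and decreasing on [3, infinity), so the integral test applies.
Compute the improper integral int_{3}^infinity f(x) dx:
  antiderivative F(x) = -1/log(x).
  F(x) -> 0 as x -> infinity.  int = 0 - F(3) = 1/log(3) < infinity. By the integral test, the series converges.

converges


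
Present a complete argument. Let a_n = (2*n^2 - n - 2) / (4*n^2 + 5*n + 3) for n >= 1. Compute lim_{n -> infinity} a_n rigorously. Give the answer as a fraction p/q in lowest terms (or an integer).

Divide numerator and denominator by n^2, the highest power:
numerator / n^2 = 2 - 1/n - 2/n^2
denominator / n^2 = 4 + 5/n + 3/n^2
As n -> infinity, all terms of the form c/n^k (k >= 1) tend to 0.
So numerator / n^2 -> 2 and denominator / n^2 -> 4.
Therefore lim a_n = 1/2.

1/2


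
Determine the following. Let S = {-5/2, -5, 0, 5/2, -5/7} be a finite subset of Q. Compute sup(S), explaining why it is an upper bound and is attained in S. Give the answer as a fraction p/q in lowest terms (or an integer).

S is finite, so sup(S) = max(S).
Sorted decreasing:
5/2, 0, -5/7, -5/2, -5
The extremum is 5/2.
For every x in S, x <= 5/2. And 5/2 is in S, so it is attained.
Therefore sup(S) = 5/2.

5/2


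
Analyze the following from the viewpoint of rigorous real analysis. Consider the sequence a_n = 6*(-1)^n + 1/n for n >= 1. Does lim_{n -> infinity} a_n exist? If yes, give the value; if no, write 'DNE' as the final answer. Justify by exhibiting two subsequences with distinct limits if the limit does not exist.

Examine the behaviour of a_n along subsequences.
a_{2k} = 6 + 1/(2k) -> 6. a_{2k+1} = -6 + 1/(2k+1) -> -6.
Since these two subsequential limits are 6 and -6, distinct, the full sequence cannot converge (a convergent sequence has all subsequences tending to the same limit). So lim a_n does not exist.

DNE


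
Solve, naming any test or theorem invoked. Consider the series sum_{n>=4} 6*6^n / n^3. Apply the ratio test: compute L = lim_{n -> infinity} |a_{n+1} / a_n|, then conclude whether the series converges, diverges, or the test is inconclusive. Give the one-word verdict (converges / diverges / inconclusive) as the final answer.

Let a_n denote the general term. Form the ratio a_{n+1}/a_n and simplify:
a_{n+1}/a_n = 6*n^3/(n + 1)^3
Take the limit as n -> infinity: L = 6.
Since L = 6 > 1 (or L = infinity), the ratio test implies the series diverges.

diverges


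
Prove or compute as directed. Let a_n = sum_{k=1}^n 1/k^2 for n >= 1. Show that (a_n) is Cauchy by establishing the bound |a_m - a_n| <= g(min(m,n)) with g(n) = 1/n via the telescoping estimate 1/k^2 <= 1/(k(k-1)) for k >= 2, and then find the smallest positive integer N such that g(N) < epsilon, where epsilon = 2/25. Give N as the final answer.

For m > n >= 1: |a_m - a_n| = sum_{k=n+1}^m 1/k^2.
Use 1/k^2 <= 1/(k(k-1)) = 1/(k-1) - 1/k for k >= 2:
sum_{k=n+1}^m 1/k^2 <= sum_{k=n+1}^m (1/(k-1) - 1/k) = 1/n - 1/m <= 1/n.
By symmetry the same bound holds with n,m swapped, so |a_m - a_n| <= 1/min(m,n) = g(min(m,n)). Since g(n) -> 0, (a_n) is Cauchy.
Now solve g(N) < 2/25: 1/N < 2/25 <=> N > 1/(2/25) = 25/2.
The smallest integer strictly greater than 25/2 is N = 13.
Check: g(13) = 1/13 < 2/25; g(12) = 1/12 >= 2/25. So N = 13.

13


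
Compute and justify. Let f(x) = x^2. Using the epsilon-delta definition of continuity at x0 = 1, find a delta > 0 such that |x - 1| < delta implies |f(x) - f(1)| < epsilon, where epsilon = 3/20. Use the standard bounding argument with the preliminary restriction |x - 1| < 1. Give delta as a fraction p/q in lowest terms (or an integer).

Factor: |x^2 - (1)^2| = |x - 1| * |x + 1|.
Impose |x - 1| < 1 first. Then |x + 1| = |(x - 1) + 2*(1)| <= |x - 1| + 2*|1| < 1 + 2 = 3.
So |x^2 - (1)^2| < delta * 3.
We need delta * 3 <= 3/20, i.e. delta <= 3/20/3 = 1/20.
Since 1/20 < 1, this is tighter than 1; take delta = 1/20.
So delta = 1/20 works.

1/20


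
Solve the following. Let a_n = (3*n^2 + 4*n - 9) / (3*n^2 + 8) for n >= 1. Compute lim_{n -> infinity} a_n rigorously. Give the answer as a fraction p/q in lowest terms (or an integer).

Divide numerator and denominator by n^2, the highest power:
numerator / n^2 = 3 + 4/n - 9/n^2
denominator / n^2 = 3 + 8/n^2
As n -> infinity, all terms of the form c/n^k (k >= 1) tend to 0.
So numerator / n^2 -> 3 and denominator / n^2 -> 3.
Therefore lim a_n = 1.

1


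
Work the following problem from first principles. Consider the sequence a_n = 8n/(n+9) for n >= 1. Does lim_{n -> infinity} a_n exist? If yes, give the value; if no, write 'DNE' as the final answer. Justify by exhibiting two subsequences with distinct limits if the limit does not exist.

Examine the behaviour of a_n along subsequences.
Even-n subsequence a_{2k} = 8(2k)/(2k+9) -> 8. Odd-n subsequence a_{2k+1} = 8(2k+1)/(2k+10) -> 8. Both tend to 8, which suggests the limit is 8; verify directly.
|a_n - 8| = |8n - 8(n+9)| / (n+9) = 72/(n+9) < 72/n for every n >= 1.
Given epsilon > 0, choose a positive integer N > 72/epsilon. Then for all n >= N, |a_n - 8| < 72/n <= 72/N < epsilon.
So by the definition of the limit, lim a_n exists and equals 8.

8


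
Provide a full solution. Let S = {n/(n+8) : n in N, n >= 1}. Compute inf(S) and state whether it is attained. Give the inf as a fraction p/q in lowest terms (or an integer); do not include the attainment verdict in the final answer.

Analysis:
- Values: 1/9, 1/5, 3/11, 1/3, ... strictly increasing.
- Minimum is 1/9 (n=1); inf = 1/9 (attained).
- n/(n+8) = 1 - 8/(n+8) -> 1 from below as n -> infinity, and never equals 1.
- So sup = 1 (not attained).
Conclusion: inf(S) = 1/9, attained in S.

1/9


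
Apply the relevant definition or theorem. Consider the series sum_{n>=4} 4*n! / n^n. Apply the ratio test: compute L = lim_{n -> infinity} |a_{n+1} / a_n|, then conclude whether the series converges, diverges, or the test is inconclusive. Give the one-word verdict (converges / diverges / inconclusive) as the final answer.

Let a_n denote the general term. Form the ratio a_{n+1}/a_n and simplify:
a_{n+1}/a_n = (n/(n + 1))^n
Take the limit as n -> infinity: L = exp(-1).
Since L = exp(-1) < 1, the ratio test implies the series converges.

converges


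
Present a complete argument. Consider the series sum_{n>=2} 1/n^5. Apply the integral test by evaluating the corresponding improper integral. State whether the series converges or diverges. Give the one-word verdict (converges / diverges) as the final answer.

Let f(x) = x^(-5). Then f is positive, continuous, and decreasing on [2, infinity), so the integral test applies.
Compute the improper integral int_{2}^infinity f(x) dx:
  antiderivative F(x) = -1/(4*x^4).
  As x -> infinity, F(x) -> 0 (since p = 5 > 1).
  So int = F(infinity) - F(2) = 0 - (-1/64) = 1/64.
  Finite, so by the integral test, the series converges.

converges


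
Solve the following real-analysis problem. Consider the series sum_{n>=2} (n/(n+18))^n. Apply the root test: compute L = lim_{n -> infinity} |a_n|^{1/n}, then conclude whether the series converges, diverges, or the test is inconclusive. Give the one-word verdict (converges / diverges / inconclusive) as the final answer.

Let a_n denote the general term. Form |a_n|^(1/n) and simplify:
|a_n|^(1/n) = n/(n + 18)
Take the limit as n -> infinity: L = 1.
Since L = 1, the root test is inconclusive. (In fact a_n = (n/(n+18))^n -> e^(-18) != 0, so the nth-term test shows divergence; but the root test itself gives no conclusion.)

inconclusive


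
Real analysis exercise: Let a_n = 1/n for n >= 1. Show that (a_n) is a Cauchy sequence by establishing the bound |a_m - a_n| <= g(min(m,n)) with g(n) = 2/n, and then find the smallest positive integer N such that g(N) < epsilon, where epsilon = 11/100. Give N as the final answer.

For any m, n >= 1, by the triangle inequality:
|a_m - a_n| = |1/m - 1/n| <= 1/m + 1/n <= 2/min(m,n).
So g(n) = 2/n bounds the Cauchy difference. Since g(n) -> 0, (a_n) is Cauchy.
Now solve g(N) < 11/100: 2/N < 11/100 <=> N > 2 / (11/100) = 200/11.
The smallest integer strictly greater than 200/11 is N = 19.
Check: g(19) = 2/19 = 2/19 < 11/100; g(18) = 1/9 >= 11/100. So N = 19.

19


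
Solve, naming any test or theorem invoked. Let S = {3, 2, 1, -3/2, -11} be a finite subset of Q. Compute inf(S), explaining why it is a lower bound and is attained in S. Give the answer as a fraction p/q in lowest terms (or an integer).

S is finite, so inf(S) = min(S).
Sorted increasing:
-11, -3/2, 1, 2, 3
The extremum is -11.
For every x in S, x >= -11. And -11 is in S, so it is attained.
Therefore inf(S) = -11.

-11


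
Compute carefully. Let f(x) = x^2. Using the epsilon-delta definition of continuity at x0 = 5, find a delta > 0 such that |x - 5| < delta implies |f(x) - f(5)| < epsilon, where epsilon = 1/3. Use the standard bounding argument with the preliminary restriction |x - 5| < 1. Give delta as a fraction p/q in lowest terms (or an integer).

Factor: |x^2 - (5)^2| = |x - 5| * |x + 5|.
Impose |x - 5| < 1 first. Then |x + 5| = |(x - 5) + 2*(5)| <= |x - 5| + 2*|5| < 1 + 10 = 11.
So |x^2 - (5)^2| < delta * 11.
We need delta * 11 <= 1/3, i.e. delta <= 1/3/11 = 1/33.
Since 1/33 < 1, this is tighter than 1; take delta = 1/33.
So delta = 1/33 works.

1/33


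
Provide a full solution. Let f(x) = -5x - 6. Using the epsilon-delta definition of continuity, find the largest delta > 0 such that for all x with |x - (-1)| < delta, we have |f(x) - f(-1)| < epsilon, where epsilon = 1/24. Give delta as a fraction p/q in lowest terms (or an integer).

We compute f(-1) = -5*(-1) - 6 = -1.
|f(x) - f(-1)| = |-5x - 6 - (-1)| = |-5(x - (-1))| = 5|x - (-1)|.
We need 5|x - (-1)| < 1/24, i.e. |x - (-1)| < 1/24 / 5 = 1/120.
So any delta <= 1/120 works. Conversely, if delta > 1/120, then x = -1 + 1/120 satisfies |x - (-1)| = 1/120 < delta but |f(x) - f(-1)| = 5 * 1/120 = 1/24, which is not < 1/24; so no larger delta works.
Hence the largest such delta is 1/120.

1/120


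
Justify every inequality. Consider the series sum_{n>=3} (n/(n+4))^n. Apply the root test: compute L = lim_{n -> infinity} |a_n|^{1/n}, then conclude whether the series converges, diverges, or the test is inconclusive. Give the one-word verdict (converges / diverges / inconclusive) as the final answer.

Let a_n denote the general term. Form |a_n|^(1/n) and simplify:
|a_n|^(1/n) = n/(n + 4)
Take the limit as n -> infinity: L = 1.
Since L = 1, the root test is inconclusive. (In fact a_n = (n/(n+4))^n -> e^(-4) != 0, so the nth-term test shows divergence; but the root test itself gives no conclusion.)

inconclusive


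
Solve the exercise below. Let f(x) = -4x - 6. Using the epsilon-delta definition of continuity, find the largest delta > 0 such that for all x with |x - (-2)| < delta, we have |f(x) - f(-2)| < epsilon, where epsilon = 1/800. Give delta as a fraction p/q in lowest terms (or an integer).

We compute f(-2) = -4*(-2) - 6 = 2.
|f(x) - f(-2)| = |-4x - 6 - (2)| = |-4(x - (-2))| = 4|x - (-2)|.
We need 4|x - (-2)| < 1/800, i.e. |x - (-2)| < 1/800 / 4 = 1/3200.
So any delta <= 1/3200 works. Conversely, if delta > 1/3200, then x = -2 + 1/3200 satisfies |x - (-2)| = 1/3200 < delta but |f(x) - f(-2)| = 4 * 1/3200 = 1/800, which is not < 1/800; so no larger delta works.
Hence the largest such delta is 1/3200.

1/3200


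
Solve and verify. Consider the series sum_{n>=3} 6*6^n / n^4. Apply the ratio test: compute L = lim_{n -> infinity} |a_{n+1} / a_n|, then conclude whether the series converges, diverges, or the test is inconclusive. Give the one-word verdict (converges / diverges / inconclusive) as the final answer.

Let a_n denote the general term. Form the ratio a_{n+1}/a_n and simplify:
a_{n+1}/a_n = 6*n^4/(n + 1)^4
Take the limit as n -> infinity: L = 6.
Since L = 6 > 1 (or L = infinity), the ratio test implies the series diverges.

diverges


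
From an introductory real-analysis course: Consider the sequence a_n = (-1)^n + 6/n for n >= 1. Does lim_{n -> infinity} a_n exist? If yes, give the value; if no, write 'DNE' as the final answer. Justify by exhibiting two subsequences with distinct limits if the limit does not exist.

Examine the behaviour of a_n along subsequences.
a_{2k} = 1 + 6/(2k) -> 1. a_{2k+1} = -1 + 6/(2k+1) -> -1.
Since these two subsequential limits are 1 and -1, distinct, the full sequence cannot converge (a convergent sequence has all subsequences tending to the same limit). So lim a_n does not exist.

DNE


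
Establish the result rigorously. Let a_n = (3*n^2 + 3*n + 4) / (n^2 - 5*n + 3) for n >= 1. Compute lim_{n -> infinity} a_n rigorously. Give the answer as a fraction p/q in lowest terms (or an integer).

Divide numerator and denominator by n^2, the highest power:
numerator / n^2 = 3 + 3/n + 4/n^2
denominator / n^2 = 1 - 5/n + 3/n^2
As n -> infinity, all terms of the form c/n^k (k >= 1) tend to 0.
So numerator / n^2 -> 3 and denominator / n^2 -> 1.
Therefore lim a_n = 3.

3


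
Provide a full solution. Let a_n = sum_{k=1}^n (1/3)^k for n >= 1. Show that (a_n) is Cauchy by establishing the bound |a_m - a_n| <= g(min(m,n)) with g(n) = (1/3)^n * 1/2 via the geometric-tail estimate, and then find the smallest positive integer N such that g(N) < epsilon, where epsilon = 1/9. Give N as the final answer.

For m > n >= 1: |a_m - a_n| = sum_{k=n+1}^m (1/3)^k < sum_{k=n+1}^infinity (1/3)^k = (1/3)^(n+1) / (1 - 1/3) = (1/3)^n * (1/3) * (3/2) = (1/3)^n * 1/2.
So g(n) = (1/3)^n / 2. Since g(n) -> 0, (a_n) is Cauchy.
Now solve g(N) < 1/9: (1/3)^N / 2 < 1/9 <=> 3^N > 1 / (2 * 1/9) = 9/2.
Check powers of 3: 3^1 = 3 <= 9/2, 3^2 = 9 > 9/2.
So the smallest such N is 2. Check: g(2) = 1/(2 * 9) = 1/18 < 1/9.

2


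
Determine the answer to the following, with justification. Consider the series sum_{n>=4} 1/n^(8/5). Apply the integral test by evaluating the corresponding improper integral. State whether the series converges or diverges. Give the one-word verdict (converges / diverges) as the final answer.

Let f(x) = x^(-8/5). Then f is positive, continuous, and decreasing on [4, infinity), so the integral test applies.
Compute the improper integral int_{4}^infinity f(x) dx:
  antiderivative F(x) = -5/(3*x^(3/5)).
  As x -> infinity, F(x) -> 0 (since p = 8/5 > 1).
  So int = F(infinity) - F(4) = 0 - (-5*2^(4/5)/12) = 5*2^(4/5)/12.
  Finite, so by the integral test, the series converges.

converges


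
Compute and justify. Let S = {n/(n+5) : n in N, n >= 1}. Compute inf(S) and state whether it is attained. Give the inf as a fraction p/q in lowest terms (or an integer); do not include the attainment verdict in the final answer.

Analysis:
- Values: 1/6, 2/7, 3/8, 4/9, ... strictly increasing.
- Minimum is 1/6 (n=1); inf = 1/6 (attained).
- n/(n+5) = 1 - 5/(n+5) -> 1 from below as n -> infinity, and never equals 1.
- So sup = 1 (not attained).
Conclusion: inf(S) = 1/6, attained in S.

1/6


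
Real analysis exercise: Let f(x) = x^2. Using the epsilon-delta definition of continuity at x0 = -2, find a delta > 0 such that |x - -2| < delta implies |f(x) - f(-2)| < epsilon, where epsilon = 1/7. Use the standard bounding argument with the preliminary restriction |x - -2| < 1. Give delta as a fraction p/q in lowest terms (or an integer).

Factor: |x^2 - (-2)^2| = |x - -2| * |x + -2|.
Impose |x - -2| < 1 first. Then |x + -2| = |(x - -2) + 2*(-2)| <= |x - -2| + 2*|-2| < 1 + 4 = 5.
So |x^2 - (-2)^2| < delta * 5.
We need delta * 5 <= 1/7, i.e. delta <= 1/7/5 = 1/35.
Since 1/35 < 1, this is tighter than 1; take delta = 1/35.
So delta = 1/35 works.

1/35


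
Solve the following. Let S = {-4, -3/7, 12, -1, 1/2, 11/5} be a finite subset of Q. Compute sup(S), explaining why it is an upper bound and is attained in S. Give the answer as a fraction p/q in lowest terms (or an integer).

S is finite, so sup(S) = max(S).
Sorted decreasing:
12, 11/5, 1/2, -3/7, -1, -4
The extremum is 12.
For every x in S, x <= 12. And 12 is in S, so it is attained.
Therefore sup(S) = 12.

12


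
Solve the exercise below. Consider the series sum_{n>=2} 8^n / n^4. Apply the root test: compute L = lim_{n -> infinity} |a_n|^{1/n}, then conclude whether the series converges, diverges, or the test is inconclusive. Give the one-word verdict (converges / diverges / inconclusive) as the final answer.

Let a_n denote the general term. Form |a_n|^(1/n) and simplify:
|a_n|^(1/n) = 8/n^(4/n)
Take the limit as n -> infinity: L = 8.
Since L = 8 > 1, the root test implies divergence.

diverges


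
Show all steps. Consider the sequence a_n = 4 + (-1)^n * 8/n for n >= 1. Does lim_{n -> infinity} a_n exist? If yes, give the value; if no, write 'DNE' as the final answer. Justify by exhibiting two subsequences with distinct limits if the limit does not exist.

Examine the behaviour of a_n along subsequences.
Even-n subsequence a_{2k} = 4 + 8/(2k) -> 4. Odd-n subsequence a_{2k+1} = 4 - 8/(2k+1) -> 4. Both tend to 4, which suggests the limit is 4; verify directly.
|a_n - 4| = |(-1)^n * 8/n| = 8/n for every n >= 1.
Given epsilon > 0, choose a positive integer N > 8/epsilon. Then for all n >= N, |a_n - 4| = 8/n <= 8/N < epsilon.
So by the definition of the limit, lim a_n exists and equals 4.

4


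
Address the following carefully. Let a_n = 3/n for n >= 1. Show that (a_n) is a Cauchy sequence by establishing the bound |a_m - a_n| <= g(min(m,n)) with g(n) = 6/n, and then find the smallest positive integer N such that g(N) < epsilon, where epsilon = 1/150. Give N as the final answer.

For any m, n >= 1, by the triangle inequality:
|a_m - a_n| = |3/m - 3/n| <= 3*1/m + 3*1/n <= 6/min(m,n).
So g(n) = 6/n bounds the Cauchy difference. Since g(n) -> 0, (a_n) is Cauchy.
Now solve g(N) < 1/150: 6/N < 1/150 <=> N > 6 / (1/150) = 900.
The smallest integer strictly greater than 900 is N = 901.
Check: g(901) = 6/901 = 6/901 < 1/150; g(900) = 1/150 >= 1/150. So N = 901.

901


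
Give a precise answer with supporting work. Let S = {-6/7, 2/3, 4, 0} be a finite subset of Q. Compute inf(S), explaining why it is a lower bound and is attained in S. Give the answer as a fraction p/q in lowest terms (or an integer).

S is finite, so inf(S) = min(S).
Sorted increasing:
-6/7, 0, 2/3, 4
The extremum is -6/7.
For every x in S, x >= -6/7. And -6/7 is in S, so it is attained.
Therefore inf(S) = -6/7.

-6/7


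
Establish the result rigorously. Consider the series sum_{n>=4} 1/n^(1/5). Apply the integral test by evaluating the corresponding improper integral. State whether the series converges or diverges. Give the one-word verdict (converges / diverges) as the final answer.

Let f(x) = x^(-1/5). Then f is positive, continuous, and decreasing on [4, infinity), so the integral test applies.
Compute the improper integral int_{4}^infinity f(x) dx:
  antiderivative F(x) = 5*x^(4/5)/4.
  As x -> infinity, F(x) -> infinity (since p = 1/5 < 1).
  So the integral diverges. By the integral test, the series diverges.

diverges


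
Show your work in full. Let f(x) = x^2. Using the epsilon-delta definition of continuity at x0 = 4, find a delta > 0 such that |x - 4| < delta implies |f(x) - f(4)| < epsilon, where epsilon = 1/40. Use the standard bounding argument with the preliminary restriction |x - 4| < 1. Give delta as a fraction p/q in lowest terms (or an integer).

Factor: |x^2 - (4)^2| = |x - 4| * |x + 4|.
Impose |x - 4| < 1 first. Then |x + 4| = |(x - 4) + 2*(4)| <= |x - 4| + 2*|4| < 1 + 8 = 9.
So |x^2 - (4)^2| < delta * 9.
We need delta * 9 <= 1/40, i.e. delta <= 1/40/9 = 1/360.
Since 1/360 < 1, this is tighter than 1; take delta = 1/360.
So delta = 1/360 works.

1/360


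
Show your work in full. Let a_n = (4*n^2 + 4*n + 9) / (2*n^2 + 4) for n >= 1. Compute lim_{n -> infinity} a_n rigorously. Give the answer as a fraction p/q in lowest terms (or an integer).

Divide numerator and denominator by n^2, the highest power:
numerator / n^2 = 4 + 4/n + 9/n^2
denominator / n^2 = 2 + 4/n^2
As n -> infinity, all terms of the form c/n^k (k >= 1) tend to 0.
So numerator / n^2 -> 4 and denominator / n^2 -> 2.
Therefore lim a_n = 2.

2


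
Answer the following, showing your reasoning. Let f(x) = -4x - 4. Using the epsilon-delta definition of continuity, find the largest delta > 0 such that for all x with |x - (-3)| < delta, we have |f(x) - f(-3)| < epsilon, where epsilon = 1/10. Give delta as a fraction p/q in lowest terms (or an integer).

We compute f(-3) = -4*(-3) - 4 = 8.
|f(x) - f(-3)| = |-4x - 4 - (8)| = |-4(x - (-3))| = 4|x - (-3)|.
We need 4|x - (-3)| < 1/10, i.e. |x - (-3)| < 1/10 / 4 = 1/40.
So any delta <= 1/40 works. Conversely, if delta > 1/40, then x = -3 + 1/40 satisfies |x - (-3)| = 1/40 < delta but |f(x) - f(-3)| = 4 * 1/40 = 1/10, which is not < 1/10; so no larger delta works.
Hence the largest such delta is 1/40.

1/40


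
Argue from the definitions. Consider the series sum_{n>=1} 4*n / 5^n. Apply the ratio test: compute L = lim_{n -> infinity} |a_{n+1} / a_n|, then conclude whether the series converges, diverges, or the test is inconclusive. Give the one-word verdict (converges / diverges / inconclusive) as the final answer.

Let a_n denote the general term. Form the ratio a_{n+1}/a_n and simplify:
a_{n+1}/a_n = (n + 1)/(5*n)
Take the limit as n -> infinity: L = 1/5.
Since L = 1/5 < 1, the ratio test implies the series converges.

converges


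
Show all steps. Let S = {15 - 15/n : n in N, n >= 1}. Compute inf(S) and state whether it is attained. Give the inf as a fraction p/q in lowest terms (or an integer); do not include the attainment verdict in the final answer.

Analysis:
- Values: 0, 15/2, 10, 45/4, ... strictly increasing.
- Minimum is 0 (n=1); inf = 0 (attained).
- 15 - 15/n -> 15 from below; sup = 15, not attained.
Conclusion: inf(S) = 0, attained in S.

0


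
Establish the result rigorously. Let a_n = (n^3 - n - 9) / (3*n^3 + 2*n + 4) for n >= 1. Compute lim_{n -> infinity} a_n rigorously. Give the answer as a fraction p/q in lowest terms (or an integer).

Divide numerator and denominator by n^3, the highest power:
numerator / n^3 = 1 - 1/n^2 - 9/n^3
denominator / n^3 = 3 + 2/n^2 + 4/n^3
As n -> infinity, all terms of the form c/n^k (k >= 1) tend to 0.
So numerator / n^3 -> 1 and denominator / n^3 -> 3.
Therefore lim a_n = 1/3.

1/3


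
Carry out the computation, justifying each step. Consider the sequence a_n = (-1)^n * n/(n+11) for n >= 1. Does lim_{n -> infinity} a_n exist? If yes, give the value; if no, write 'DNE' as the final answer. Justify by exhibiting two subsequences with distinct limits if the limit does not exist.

Examine the behaviour of a_n along subsequences.
a_{2k} = 2k/(2k+11) -> 1. a_{2k+1} = -(2k+1)/(2k+12) -> -1.
Since these two subsequential limits are 1 and -1, distinct, the full sequence cannot converge (a convergent sequence has all subsequences tending to the same limit). So lim a_n does not exist.

DNE


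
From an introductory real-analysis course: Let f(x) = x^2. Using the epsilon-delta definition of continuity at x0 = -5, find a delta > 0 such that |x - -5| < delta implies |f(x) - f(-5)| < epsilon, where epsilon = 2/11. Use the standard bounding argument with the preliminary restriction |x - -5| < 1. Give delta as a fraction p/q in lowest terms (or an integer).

Factor: |x^2 - (-5)^2| = |x - -5| * |x + -5|.
Impose |x - -5| < 1 first. Then |x + -5| = |(x - -5) + 2*(-5)| <= |x - -5| + 2*|-5| < 1 + 10 = 11.
So |x^2 - (-5)^2| < delta * 11.
We need delta * 11 <= 2/11, i.e. delta <= 2/11/11 = 2/121.
Since 2/121 < 1, this is tighter than 1; take delta = 2/121.
So delta = 2/121 works.

2/121


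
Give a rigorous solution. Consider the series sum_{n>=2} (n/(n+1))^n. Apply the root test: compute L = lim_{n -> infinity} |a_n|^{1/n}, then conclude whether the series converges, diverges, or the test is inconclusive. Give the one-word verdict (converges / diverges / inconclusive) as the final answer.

Let a_n denote the general term. Form |a_n|^(1/n) and simplify:
|a_n|^(1/n) = n/(n + 1)
Take the limit as n -> infinity: L = 1.
Since L = 1, the root test is inconclusive. (In fact a_n = (n/(n+1))^n -> e^(-1) != 0, so the nth-term test shows divergence; but the root test itself gives no conclusion.)

inconclusive


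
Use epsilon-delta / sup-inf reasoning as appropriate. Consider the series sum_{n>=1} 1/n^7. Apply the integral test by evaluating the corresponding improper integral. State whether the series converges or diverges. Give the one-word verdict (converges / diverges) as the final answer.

Let f(x) = x^(-7). Then f is positive, continuous, and decreasing on [1, infinity), so the integral test applies.
Compute the improper integral int_{1}^infinity f(x) dx:
  antiderivative F(x) = -1/(6*x^6).
  As x -> infinity, F(x) -> 0 (since p = 7 > 1).
  So int = F(infinity) - F(1) = 0 - (-1/6) = 1/6.
  Finite, so by the integral test, the series converges.

converges


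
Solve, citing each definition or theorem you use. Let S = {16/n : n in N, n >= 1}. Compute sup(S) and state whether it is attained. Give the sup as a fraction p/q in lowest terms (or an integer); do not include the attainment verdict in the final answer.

Analysis:
- Values: 16, 8, 16/3, 4, ... strictly decreasing.
- The maximum is 16 (n=1); sup = 16 (attained).
- The set is bounded below by 0; 16/n -> 0 so 0 is the greatest lower bound.
- 0 is not in the set, so inf = 0 is not attained.
Conclusion: sup(S) = 16, attained in S.

16


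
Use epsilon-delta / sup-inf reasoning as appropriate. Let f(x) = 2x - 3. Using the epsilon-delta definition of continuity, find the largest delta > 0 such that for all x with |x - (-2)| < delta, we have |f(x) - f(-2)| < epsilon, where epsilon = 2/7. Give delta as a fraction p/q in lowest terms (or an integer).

We compute f(-2) = 2*(-2) - 3 = -7.
|f(x) - f(-2)| = |2x - 3 - (-7)| = |2(x - (-2))| = 2|x - (-2)|.
We need 2|x - (-2)| < 2/7, i.e. |x - (-2)| < 2/7 / 2 = 1/7.
So any delta <= 1/7 works. Conversely, if delta > 1/7, then x = -2 + 1/7 satisfies |x - (-2)| = 1/7 < delta but |f(x) - f(-2)| = 2 * 1/7 = 2/7, which is not < 2/7; so no larger delta works.
Hence the largest such delta is 1/7.

1/7


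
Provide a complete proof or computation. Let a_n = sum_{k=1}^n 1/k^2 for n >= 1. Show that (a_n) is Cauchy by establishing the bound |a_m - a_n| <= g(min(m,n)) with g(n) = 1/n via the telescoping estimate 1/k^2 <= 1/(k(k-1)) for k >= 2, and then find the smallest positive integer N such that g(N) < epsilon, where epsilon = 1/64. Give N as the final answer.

For m > n >= 1: |a_m - a_n| = sum_{k=n+1}^m 1/k^2.
Use 1/k^2 <= 1/(k(k-1)) = 1/(k-1) - 1/k for k >= 2:
sum_{k=n+1}^m 1/k^2 <= sum_{k=n+1}^m (1/(k-1) - 1/k) = 1/n - 1/m <= 1/n.
By symmetry the same bound holds with n,m swapped, so |a_m - a_n| <= 1/min(m,n) = g(min(m,n)). Since g(n) -> 0, (a_n) is Cauchy.
Now solve g(N) < 1/64: 1/N < 1/64 <=> N > 1/(1/64) = 64.
The smallest integer strictly greater than 64 is N = 65.
Check: g(65) = 1/65 < 1/64; g(64) = 1/64 >= 1/64. So N = 65.

65


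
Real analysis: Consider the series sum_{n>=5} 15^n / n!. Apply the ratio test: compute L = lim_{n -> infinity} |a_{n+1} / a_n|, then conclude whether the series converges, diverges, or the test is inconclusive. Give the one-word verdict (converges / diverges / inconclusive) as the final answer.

Let a_n denote the general term. Form the ratio a_{n+1}/a_n and simplify:
a_{n+1}/a_n = 15/(n + 1)
Take the limit as n -> infinity: L = 0.
Since L = 0 < 1, the ratio test implies the series converges.

converges


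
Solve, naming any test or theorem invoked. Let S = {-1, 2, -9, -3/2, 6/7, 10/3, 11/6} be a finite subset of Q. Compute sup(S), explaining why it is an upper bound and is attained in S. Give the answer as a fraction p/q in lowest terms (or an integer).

S is finite, so sup(S) = max(S).
Sorted decreasing:
10/3, 2, 11/6, 6/7, -1, -3/2, -9
The extremum is 10/3.
For every x in S, x <= 10/3. And 10/3 is in S, so it is attained.
Therefore sup(S) = 10/3.

10/3


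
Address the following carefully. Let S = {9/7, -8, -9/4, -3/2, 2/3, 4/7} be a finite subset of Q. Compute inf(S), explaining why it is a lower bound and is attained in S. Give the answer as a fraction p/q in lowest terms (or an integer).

S is finite, so inf(S) = min(S).
Sorted increasing:
-8, -9/4, -3/2, 4/7, 2/3, 9/7
The extremum is -8.
For every x in S, x >= -8. And -8 is in S, so it is attained.
Therefore inf(S) = -8.

-8


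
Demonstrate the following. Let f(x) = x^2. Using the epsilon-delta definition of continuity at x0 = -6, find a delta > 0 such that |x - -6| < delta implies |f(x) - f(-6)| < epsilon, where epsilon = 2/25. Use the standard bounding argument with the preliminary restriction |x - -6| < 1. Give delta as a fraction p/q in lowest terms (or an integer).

Factor: |x^2 - (-6)^2| = |x - -6| * |x + -6|.
Impose |x - -6| < 1 first. Then |x + -6| = |(x - -6) + 2*(-6)| <= |x - -6| + 2*|-6| < 1 + 12 = 13.
So |x^2 - (-6)^2| < delta * 13.
We need delta * 13 <= 2/25, i.e. delta <= 2/25/13 = 2/325.
Since 2/325 < 1, this is tighter than 1; take delta = 2/325.
So delta = 2/325 works.

2/325


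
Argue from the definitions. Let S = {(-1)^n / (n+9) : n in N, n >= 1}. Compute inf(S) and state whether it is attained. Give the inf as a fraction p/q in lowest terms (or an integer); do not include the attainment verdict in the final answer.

Analysis:
- Values: -1/10, 1/11, -1/12, 1/13, -1/14, ...
- Positive terms (even n): 1/(2+9), 1/(4+9), ... decreasing -> max = 1/11 (n=2).
- Negative terms (odd n): -1/(1+9), -1/(3+9), ... increasing -> min = -1/10 (n=1).
- So sup = 1/11 (attained at n=2); inf = -1/10 (attained at n=1).
Conclusion: inf(S) = -1/10, attained in S.

-1/10


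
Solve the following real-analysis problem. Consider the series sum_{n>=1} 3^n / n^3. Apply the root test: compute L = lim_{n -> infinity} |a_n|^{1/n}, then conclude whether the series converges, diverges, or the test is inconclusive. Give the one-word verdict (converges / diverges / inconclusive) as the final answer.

Let a_n denote the general term. Form |a_n|^(1/n) and simplify:
|a_n|^(1/n) = 3/n^(3/n)
Take the limit as n -> infinity: L = 3.
Since L = 3 > 1, the root test implies divergence.

diverges


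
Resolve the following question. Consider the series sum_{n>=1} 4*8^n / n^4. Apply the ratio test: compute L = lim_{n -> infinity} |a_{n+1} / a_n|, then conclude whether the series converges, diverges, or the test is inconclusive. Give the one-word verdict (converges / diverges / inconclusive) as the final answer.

Let a_n denote the general term. Form the ratio a_{n+1}/a_n and simplify:
a_{n+1}/a_n = 8*n^4/(n + 1)^4
Take the limit as n -> infinity: L = 8.
Since L = 8 > 1 (or L = infinity), the ratio test implies the series diverges.

diverges


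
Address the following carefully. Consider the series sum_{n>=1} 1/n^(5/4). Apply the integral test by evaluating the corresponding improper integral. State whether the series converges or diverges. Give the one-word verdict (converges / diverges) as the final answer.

Let f(x) = x^(-5/4). Then f is positive, continuous, and decreasing on [1, infinity), so the integral test applies.
Compute the improper integral int_{1}^infinity f(x) dx:
  antiderivative F(x) = -4/x^(1/4).
  As x -> infinity, F(x) -> 0 (since p = 5/4 > 1).
  So int = F(infinity) - F(1) = 0 - (-4) = 4.
  Finite, so by the integral test, the series converges.

converges


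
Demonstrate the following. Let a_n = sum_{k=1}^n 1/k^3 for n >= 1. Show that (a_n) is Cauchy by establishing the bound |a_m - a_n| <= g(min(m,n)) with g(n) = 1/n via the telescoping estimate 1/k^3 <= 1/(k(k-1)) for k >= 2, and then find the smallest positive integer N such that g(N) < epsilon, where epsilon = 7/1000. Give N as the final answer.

For m > n >= 1: |a_m - a_n| = sum_{k=n+1}^m 1/k^3.
Use 1/k^3 <= 1/(k(k-1)) = 1/(k-1) - 1/k for k >= 2 (which holds since k^3 >= k^2 >= k(k-1) for k >= 2):
sum_{k=n+1}^m 1/k^3 <= sum_{k=n+1}^m (1/(k-1) - 1/k) = 1/n - 1/m <= 1/n.
By symmetry the same bound holds with n,m swapped, so |a_m - a_n| <= 1/min(m,n) = g(min(m,n)). Since g(n) -> 0, (a_n) is Cauchy.
Now solve g(N) < 7/1000: 1/N < 7/1000 <=> N > 1/(7/1000) = 1000/7.
The smallest integer strictly greater than 1000/7 is N = 143.
Check: g(143) = 1/143 < 7/1000; g(142) = 1/142 >= 7/1000. So N = 143.

143


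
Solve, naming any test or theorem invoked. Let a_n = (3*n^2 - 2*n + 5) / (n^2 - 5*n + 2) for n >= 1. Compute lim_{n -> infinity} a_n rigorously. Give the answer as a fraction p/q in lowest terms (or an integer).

Divide numerator and denominator by n^2, the highest power:
numerator / n^2 = 3 - 2/n + 5/n^2
denominator / n^2 = 1 - 5/n + 2/n^2
As n -> infinity, all terms of the form c/n^k (k >= 1) tend to 0.
So numerator / n^2 -> 3 and denominator / n^2 -> 1.
Therefore lim a_n = 3.

3


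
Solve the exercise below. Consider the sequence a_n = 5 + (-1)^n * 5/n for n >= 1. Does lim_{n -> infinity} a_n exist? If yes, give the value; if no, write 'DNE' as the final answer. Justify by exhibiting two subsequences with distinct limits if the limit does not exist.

Examine the behaviour of a_n along subsequences.
Even-n subsequence a_{2k} = 5 + 5/(2k) -> 5. Odd-n subsequence a_{2k+1} = 5 - 5/(2k+1) -> 5. Both tend to 5, which suggests the limit is 5; verify directly.
|a_n - 5| = |(-1)^n * 5/n| = 5/n for every n >= 1.
Given epsilon > 0, choose a positive integer N > 5/epsilon. Then for all n >= N, |a_n - 5| = 5/n <= 5/N < epsilon.
So by the definition of the limit, lim a_n exists and equals 5.

5


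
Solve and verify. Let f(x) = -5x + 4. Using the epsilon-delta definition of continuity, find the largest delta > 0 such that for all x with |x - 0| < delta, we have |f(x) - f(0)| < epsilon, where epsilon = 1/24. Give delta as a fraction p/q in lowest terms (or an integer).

We compute f(0) = -5*(0) + 4 = 4.
|f(x) - f(0)| = |-5x + 4 - (4)| = |-5(x - 0)| = 5|x - 0|.
We need 5|x - 0| < 1/24, i.e. |x - 0| < 1/24 / 5 = 1/120.
So any delta <= 1/120 works. Conversely, if delta > 1/120, then x = 0 + 1/120 satisfies |x - 0| = 1/120 < delta but |f(x) - f(0)| = 5 * 1/120 = 1/24, which is not < 1/24; so no larger delta works.
Hence the largest such delta is 1/120.

1/120


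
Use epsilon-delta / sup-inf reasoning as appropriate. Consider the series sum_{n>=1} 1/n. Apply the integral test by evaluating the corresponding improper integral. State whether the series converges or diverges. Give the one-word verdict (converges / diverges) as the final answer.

Let f(x) = 1/x. Then f is positive, continuous, and decreasing on [1, infinity), so the integral test applies.
Compute the improper integral int_{1}^infinity f(x) dx:
  antiderivative F(x) = log(x).
  As x -> infinity, log(x) -> infinity.
  So int = infinity - log(1) = infinity. By the integral test, the series diverges.

diverges


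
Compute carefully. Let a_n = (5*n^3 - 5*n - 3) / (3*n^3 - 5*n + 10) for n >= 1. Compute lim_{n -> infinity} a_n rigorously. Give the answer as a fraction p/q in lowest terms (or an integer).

Divide numerator and denominator by n^3, the highest power:
numerator / n^3 = 5 - 5/n^2 - 3/n^3
denominator / n^3 = 3 - 5/n^2 + 10/n^3
As n -> infinity, all terms of the form c/n^k (k >= 1) tend to 0.
So numerator / n^3 -> 5 and denominator / n^3 -> 3.
Therefore lim a_n = 5/3.

5/3


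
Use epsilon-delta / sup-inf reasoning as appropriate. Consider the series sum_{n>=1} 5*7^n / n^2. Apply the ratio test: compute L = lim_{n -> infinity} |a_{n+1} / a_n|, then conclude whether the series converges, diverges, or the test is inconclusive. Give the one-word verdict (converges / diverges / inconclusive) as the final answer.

Let a_n denote the general term. Form the ratio a_{n+1}/a_n and simplify:
a_{n+1}/a_n = 7*n^2/(n + 1)^2
Take the limit as n -> infinity: L = 7.
Since L = 7 > 1 (or L = infinity), the ratio test implies the series diverges.

diverges


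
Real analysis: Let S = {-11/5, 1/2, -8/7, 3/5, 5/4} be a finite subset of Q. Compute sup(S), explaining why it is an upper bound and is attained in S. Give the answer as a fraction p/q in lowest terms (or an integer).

S is finite, so sup(S) = max(S).
Sorted decreasing:
5/4, 3/5, 1/2, -8/7, -11/5
The extremum is 5/4.
For every x in S, x <= 5/4. And 5/4 is in S, so it is attained.
Therefore sup(S) = 5/4.

5/4


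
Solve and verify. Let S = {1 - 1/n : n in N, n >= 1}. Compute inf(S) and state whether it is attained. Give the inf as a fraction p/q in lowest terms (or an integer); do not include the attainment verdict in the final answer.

Analysis:
- Values: 0, 1/2, 2/3, 3/4, ... strictly increasing.
- Minimum is 0 (n=1); inf = 0 (attained).
- 1 - 1/n -> 1 from below; sup = 1, not attained.
Conclusion: inf(S) = 0, attained in S.

0
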